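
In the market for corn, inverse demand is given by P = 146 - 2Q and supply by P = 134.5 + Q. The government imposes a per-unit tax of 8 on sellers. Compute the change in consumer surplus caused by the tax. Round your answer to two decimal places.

-13.33

Without the tax, 146 - 2Q = 134.5 + Q so Q* = 3.8333 and P* = 138.3333.
With the tax, sellers need 8 more per unit: 146 - 2Q = 134.5 + Q + 8, so Q_t = 1.1667. Buyers pay P_b = 143.6667; sellers receive P_s = P_b - 8 = 135.6667.
CS falls from (1/2)(3.8333)(7.6667) = 14.6944 to (1/2)(1.1667)(2.3333) = 1.3611, a change of -13.3333.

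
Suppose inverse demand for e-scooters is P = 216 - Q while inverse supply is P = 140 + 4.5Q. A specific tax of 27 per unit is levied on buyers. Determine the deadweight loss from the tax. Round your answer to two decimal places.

Pre-tax equilibrium: 216 - Q = 140 + 4.5Q gives Q* = 13.8182, P* = 202.1818.
With the tax, buyers' net willingness to pay falls by 27: (216 - 27) - Q = 140 + 4.5Q, so Q_t = 8.9091. Buyers pay P_b = 207.0909; sellers receive P_s = P_b - 27 = 180.0909.
Deadweight loss is the triangle between the curves from Q_t to Q*: (1/2)(13.8182 - 8.9091)(27) = 66.2727.

66.27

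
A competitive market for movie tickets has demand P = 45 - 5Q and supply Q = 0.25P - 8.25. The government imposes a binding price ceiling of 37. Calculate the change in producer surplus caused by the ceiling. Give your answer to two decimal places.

Rewriting supply in inverse form: P = 33 + 4Q.
Without the control, 45 - 5Q = 33 + 4Q so Q* = 1.3333 and P* = 38.3333.
At the ceiling price 37, quantity supplied is (37 - 33)/4 = 1; supply is the short side, so Q = 1 trades at P = 37.
PS goes from (1/2)(1.3333)(5.3333) = 3.5556 to 2 (computed as (37 - 33)(1) - (1/2)(4)(1)^2), a change of -1.5556.

-1.56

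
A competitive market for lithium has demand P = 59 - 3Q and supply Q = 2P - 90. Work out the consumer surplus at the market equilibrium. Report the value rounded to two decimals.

Rewriting supply in inverse form: P = 45 + 0.5Q.
Setting demand equal to supply, 14 = 3.5Q, so Q* = 4 and P* = 47.
The demand choke price is 59, so CS = (1/2)(Q*)(59 - P*) = (1/2)(4)(12) = 24.

24.00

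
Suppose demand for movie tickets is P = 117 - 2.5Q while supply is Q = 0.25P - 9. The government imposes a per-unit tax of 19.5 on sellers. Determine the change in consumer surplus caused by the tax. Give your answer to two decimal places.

Rewriting supply in inverse form: P = 36 + 4Q.
Pre-tax equilibrium: 117 - 2.5Q = 36 + 4Q gives Q* = 12.4615, P* = 85.8462.
A tax on sellers shifts supply up by 19.5: 117 - 2.5Q = 36 + 4Q + 19.5, so Q_t = 9.4615. Buyers pay P_b = 93.3462; sellers receive P_s = P_b - 19.5 = 73.8462.
Consumers lose the trapezoid between P* and P_b out to Q_t plus the triangle from Q_t to Q*: change in CS = 111.9009 - 194.1124 = -82.2115.

-82.21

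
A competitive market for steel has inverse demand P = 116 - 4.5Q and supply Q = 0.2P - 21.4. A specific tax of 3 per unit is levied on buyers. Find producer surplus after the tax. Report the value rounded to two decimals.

1.00

Rewriting supply in inverse form: P = 107 + 5Q.
Pre-tax equilibrium: 116 - 4.5Q = 107 + 5Q gives Q* = 0.9474, P* = 111.7368.
A tax on buyers shifts demand down by 3: (116 - 3) - 4.5Q = 107 + 5Q, so Q_t = 0.6316. Buyers pay P_b = 113.1579; sellers receive P_s = P_b - 3 = 110.1579.
PS = (1/2)(Q_t)(P_s - 107) = (1/2)(0.6316)(3.1579) = 0.9972.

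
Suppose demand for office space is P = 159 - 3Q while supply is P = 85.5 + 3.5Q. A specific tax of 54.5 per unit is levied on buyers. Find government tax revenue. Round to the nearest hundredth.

Without the tax, 159 - 3Q = 85.5 + 3.5Q so Q* = 11.3077 and P* = 125.0769.
A tax on buyers shifts demand down by 54.5: (159 - 54.5) - 3Q = 85.5 + 3.5Q, so Q_t = 2.9231. Buyers pay P_b = 150.2308; sellers receive P_s = P_b - 54.5 = 95.7308.
Tax revenue = t x Q_t = 54.5 x 2.9231 = 159.3077.

159.31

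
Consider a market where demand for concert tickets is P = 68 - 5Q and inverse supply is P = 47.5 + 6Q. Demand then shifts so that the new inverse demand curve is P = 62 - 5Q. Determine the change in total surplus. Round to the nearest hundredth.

-9.55

Initial equilibrium: Q_0 = 1.8636, P_0 = 58.6818; CS_0 = (1/2)(1.8636)(9.3182) = 8.6829, PS_0 = (1/2)(1.8636)(11.1818) = 10.4194.
New equilibrium: 62 - 5Q = 47.5 + 6Q gives Q_1 = 1.3182, P_1 = 55.4091; CS_1 = 4.344, PS_1 = 5.2128.
Change in total surplus = (4.344 + 5.2128) - (8.6829 + 10.4194) = -9.5455.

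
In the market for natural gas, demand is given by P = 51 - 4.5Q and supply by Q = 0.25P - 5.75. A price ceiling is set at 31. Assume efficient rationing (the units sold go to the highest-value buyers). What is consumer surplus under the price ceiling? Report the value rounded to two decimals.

31.00

Rewriting supply in inverse form: P = 23 + 4Q.
Free-market equilibrium: 51 - 4.5Q = 23 + 4Q gives Q* = 3.2941, P* = 36.1765.
At the ceiling price 31, quantity supplied is (31 - 23)/4 = 2; supply is the short side, so Q = 2 trades at P = 31.
The demand price at Q = 2 is 42. CS is the trapezoid between demand and 31 over [0, 2]: (1/2)[(51 - 31) + (42 - 31)](2) = 31.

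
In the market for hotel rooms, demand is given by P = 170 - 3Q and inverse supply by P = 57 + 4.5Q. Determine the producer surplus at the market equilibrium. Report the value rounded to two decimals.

510.76

Set 170 - 3Q = 57 + 4.5Q, which gives 113 = 7.5Q, so Q* = 15.0667 and P* = 170 - 3(15.0667) = 124.8.
Producer surplus is the triangle above supply below P*: (1/2)(15.0667)(124.8 - 57) = (1/2)(15.0667)(67.8) = 510.76.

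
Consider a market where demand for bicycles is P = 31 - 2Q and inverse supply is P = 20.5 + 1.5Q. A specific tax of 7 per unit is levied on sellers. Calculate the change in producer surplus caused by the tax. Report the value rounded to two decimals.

Without the tax, 31 - 2Q = 20.5 + 1.5Q so Q* = 3 and P* = 25.
With the tax, sellers need 7 more per unit: 31 - 2Q = 20.5 + 1.5Q + 7, so Q_t = 1. Buyers pay P_b = 29; sellers receive P_s = P_b - 7 = 22.
PS falls from (1/2)(3)(4.5) = 6.75 to (1/2)(1)(1.5) = 0.75, a change of -6.

-6.00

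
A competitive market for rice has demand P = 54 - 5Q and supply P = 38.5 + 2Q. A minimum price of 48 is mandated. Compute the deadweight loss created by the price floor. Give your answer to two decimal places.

Free-market equilibrium: 54 - 5Q = 38.5 + 2Q gives Q* = 2.2143, P* = 42.9286.
At the floor price 48, quantity demanded is (54 - 48)/5 = 1.2; demand is the short side, so Q = 1.2 trades at P = 48.
At Q = 1.2 the demand price is 48 and the supply price is 40.9. Deadweight loss is the triangle between the curves from 1.2 to 2.2143: (1/2)(48 - 40.9)(2.2143 - 1.2) = 3.6007.

3.60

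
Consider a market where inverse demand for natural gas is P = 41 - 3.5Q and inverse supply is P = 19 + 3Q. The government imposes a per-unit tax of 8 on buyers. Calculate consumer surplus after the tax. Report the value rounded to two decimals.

8.12

Without the tax, 41 - 3.5Q = 19 + 3Q so Q* = 3.3846 and P* = 29.1538.
A tax on buyers shifts demand down by 8: (41 - 8) - 3.5Q = 19 + 3Q, so Q_t = 2.1538. Buyers pay P_b = 33.4615; sellers receive P_s = P_b - 8 = 25.4615.
Consumer surplus is the triangle under demand above P_b: (1/2)(2.1538)(41 - 33.4615) = 8.1183.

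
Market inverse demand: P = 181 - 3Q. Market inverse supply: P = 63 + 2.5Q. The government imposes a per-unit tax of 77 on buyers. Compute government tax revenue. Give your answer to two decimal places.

Without the tax, 181 - 3Q = 63 + 2.5Q so Q* = 21.4545 and P* = 116.6364.
With the tax, buyers' net willingness to pay falls by 77: (181 - 77) - 3Q = 63 + 2.5Q, so Q_t = 7.4545. Buyers pay P_b = 158.6364; sellers receive P_s = P_b - 77 = 81.6364.
Tax revenue = t x Q_t = 77 x 7.4545 = 574.

574.00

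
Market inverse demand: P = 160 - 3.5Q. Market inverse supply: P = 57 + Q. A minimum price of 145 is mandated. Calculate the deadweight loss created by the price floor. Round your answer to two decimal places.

778.68

Free-market equilibrium: 160 - 3.5Q = 57 + Q gives Q* = 22.8889, P* = 79.8889.
At P = 145, buyers demand (160 - 145)/3.5 = 4.2857 while sellers would supply more, so the quantity traded is 4.2857 at price 145.
The lost-trades triangle has base Q* - 4.2857 = 18.6032 and height equal to the gap between the curves at Q = 4.2857, which is 145 - 61.2857 = 83.7143. DWL = (1/2)(18.6032)(83.7143) = 778.6757.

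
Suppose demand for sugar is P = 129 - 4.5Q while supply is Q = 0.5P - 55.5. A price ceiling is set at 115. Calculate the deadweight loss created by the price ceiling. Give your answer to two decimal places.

Rewriting supply in inverse form: P = 111 + 2Q.
Without the control, 129 - 4.5Q = 111 + 2Q so Q* = 2.7692 and P* = 116.5385.
At the ceiling price 115, quantity supplied is (115 - 111)/2 = 2; supply is the short side, so Q = 2 trades at P = 115.
The lost-trades triangle has base Q* - 2 = 0.7692 and height equal to the gap between the curves at Q = 2, which is 120 - 115 = 5. DWL = (1/2)(0.7692)(5) = 1.9231.

1.92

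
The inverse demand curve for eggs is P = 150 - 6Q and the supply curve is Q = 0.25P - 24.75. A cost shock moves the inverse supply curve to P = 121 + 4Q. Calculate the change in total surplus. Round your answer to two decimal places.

Rewriting supply in inverse form: P = 99 + 4Q.
Initial equilibrium: Q_0 = 5.1, P_0 = 119.4; CS_0 = (1/2)(5.1)(30.6) = 78.03, PS_0 = (1/2)(5.1)(20.4) = 52.02.
New equilibrium: 150 - 6Q = 121 + 4Q gives Q_1 = 2.9, P_1 = 132.6; CS_1 = 25.23, PS_1 = 16.82.
Change in total surplus = (25.23 + 16.82) - (78.03 + 52.02) = -88.

-88.00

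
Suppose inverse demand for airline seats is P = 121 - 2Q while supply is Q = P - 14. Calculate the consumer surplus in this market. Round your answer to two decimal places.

Rewriting supply in inverse form: P = 14 + Q.
Set 121 - 2Q = 14 + Q, which gives 107 = 3Q, so Q* = 35.6667 and P* = 121 - 2(35.6667) = 49.6667.
CS is the area between the demand curve and P* from 0 to Q*: (1/2)(35.6667)(71.3333) = 1272.1111.

1272.11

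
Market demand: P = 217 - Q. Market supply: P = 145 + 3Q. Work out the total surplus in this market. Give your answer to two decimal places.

Set 217 - Q = 145 + 3Q, which gives 72 = 4Q, so Q* = 18 and P* = 217 - (18) = 199.
Total surplus is the full triangle between the curves from 0 to Q*: (1/2)(18)(217 - 145) = 648.

648.00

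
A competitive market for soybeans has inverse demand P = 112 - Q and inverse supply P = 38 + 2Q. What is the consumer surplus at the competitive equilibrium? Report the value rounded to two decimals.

Equilibrium: 112 - Q = 38 + 2Q, so Q* = 24.6667 and P* = 87.3333.
The demand choke price is 112, so CS = (1/2)(Q*)(112 - P*) = (1/2)(24.6667)(24.6667) = 304.2222.

304.22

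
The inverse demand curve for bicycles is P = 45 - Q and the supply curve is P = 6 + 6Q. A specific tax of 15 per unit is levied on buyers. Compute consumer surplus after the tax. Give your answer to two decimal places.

5.88

Without the tax, 45 - Q = 6 + 6Q so Q* = 5.5714 and P* = 39.4286.
A tax on buyers shifts demand down by 15: (45 - 15) - Q = 6 + 6Q, so Q_t = 3.4286. Buyers pay P_b = 41.5714; sellers receive P_s = P_b - 15 = 26.5714.
Consumer surplus is the triangle under demand above P_b: (1/2)(3.4286)(45 - 41.5714) = 5.8776.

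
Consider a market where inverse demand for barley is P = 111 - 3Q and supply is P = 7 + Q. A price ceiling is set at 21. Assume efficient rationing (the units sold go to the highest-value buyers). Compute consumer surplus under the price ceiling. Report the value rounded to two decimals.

966.00

Without the control, 111 - 3Q = 7 + Q so Q* = 26 and P* = 33.
At P = 21, sellers supply (21 - 7)/1 = 14 while buyers want more, so the quantity traded is 14 at price 21.
The demand price at Q = 14 is 69. CS is the trapezoid between demand and 21 over [0, 14]: (1/2)[(111 - 21) + (69 - 21)](14) = 966.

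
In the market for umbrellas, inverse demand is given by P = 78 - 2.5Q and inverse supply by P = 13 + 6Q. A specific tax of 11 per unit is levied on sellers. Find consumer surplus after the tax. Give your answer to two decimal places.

50.45

Pre-tax equilibrium: 78 - 2.5Q = 13 + 6Q gives Q* = 7.6471, P* = 58.8824.
With the tax, sellers need 11 more per unit: 78 - 2.5Q = 13 + 6Q + 11, so Q_t = 6.3529. Buyers pay P_b = 62.1176; sellers receive P_s = P_b - 11 = 51.1176.
CS = (1/2)(Q_t)(78 - P_b) = (1/2)(6.3529)(15.8824) = 50.4498.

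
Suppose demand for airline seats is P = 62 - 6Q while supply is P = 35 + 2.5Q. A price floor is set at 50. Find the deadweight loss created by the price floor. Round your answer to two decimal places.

5.88

Without the control, 62 - 6Q = 35 + 2.5Q so Q* = 3.1765 and P* = 42.9412.
At P = 50, buyers demand (62 - 50)/6 = 2 while sellers would supply more, so the quantity traded is 2 at price 50.
At Q = 2 the demand price is 50 and the supply price is 40. Deadweight loss is the triangle between the curves from 2 to 3.1765: (1/2)(50 - 40)(3.1765 - 2) = 5.8824.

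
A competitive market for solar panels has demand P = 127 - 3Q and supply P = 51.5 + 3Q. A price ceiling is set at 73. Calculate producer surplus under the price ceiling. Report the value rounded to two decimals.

77.04

Without the control, 127 - 3Q = 51.5 + 3Q so Q* = 12.5833 and P* = 89.25.
At P = 73, sellers supply (73 - 51.5)/3 = 7.1667 while buyers want more, so the quantity traded is 7.1667 at price 73.
PS is the triangle above supply below 73: (1/2)(7.1667)(73 - 51.5) = 77.0417.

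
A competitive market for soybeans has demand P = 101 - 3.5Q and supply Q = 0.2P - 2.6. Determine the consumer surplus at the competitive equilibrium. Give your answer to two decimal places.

Rewriting supply in inverse form: P = 13 + 5Q.
Equilibrium: 101 - 3.5Q = 13 + 5Q, so Q* = 10.3529 and P* = 64.7647.
The demand choke price is 101, so CS = (1/2)(Q*)(101 - P*) = (1/2)(10.3529)(36.2353) = 187.5709.

187.57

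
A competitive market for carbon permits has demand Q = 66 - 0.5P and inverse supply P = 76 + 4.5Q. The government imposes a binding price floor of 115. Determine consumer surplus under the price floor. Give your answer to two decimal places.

Rewriting demand in inverse form: P = 132 - 2Q.
Free-market equilibrium: 132 - 2Q = 76 + 4.5Q gives Q* = 8.6154, P* = 114.7692.
At the floor price 115, quantity demanded is (132 - 115)/2 = 8.5; demand is the short side, so Q = 8.5 trades at P = 115.
CS is the triangle under demand above 115: (1/2)(8.5)(132 - 115) = 72.25.

72.25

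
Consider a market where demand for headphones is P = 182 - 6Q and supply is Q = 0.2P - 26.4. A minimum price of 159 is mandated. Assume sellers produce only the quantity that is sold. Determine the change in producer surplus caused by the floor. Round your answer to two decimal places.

15.11

Rewriting supply in inverse form: P = 132 + 5Q.
Free-market equilibrium: 182 - 6Q = 132 + 5Q gives Q* = 4.5455, P* = 154.7273.
At P = 159, buyers demand (182 - 159)/6 = 3.8333 while sellers would supply more, so the quantity traded is 3.8333 at price 159.
PS goes from (1/2)(4.5455)(22.7273) = 51.6529 to 66.7639 (computed as (159 - 132)(3.8333) - (1/2)(5)(3.8333)^2), a change of 15.111.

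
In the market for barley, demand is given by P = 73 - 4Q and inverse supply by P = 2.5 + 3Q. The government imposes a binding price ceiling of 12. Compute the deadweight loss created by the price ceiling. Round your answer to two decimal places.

166.87

Free-market equilibrium: 73 - 4Q = 2.5 + 3Q gives Q* = 10.0714, P* = 32.7143.
At P = 12, sellers supply (12 - 2.5)/3 = 3.1667 while buyers want more, so the quantity traded is 3.1667 at price 12.
At Q = 3.1667 the demand price is 60.3333 and the supply price is 12. Deadweight loss is the triangle between the curves from 3.1667 to 10.0714: (1/2)(60.3333 - 12)(10.0714 - 3.1667) = 166.8651.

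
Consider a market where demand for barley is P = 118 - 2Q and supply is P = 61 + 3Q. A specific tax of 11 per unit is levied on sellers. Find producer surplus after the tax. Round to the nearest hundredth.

Without the tax, 118 - 2Q = 61 + 3Q so Q* = 11.4 and P* = 95.2.
A tax on sellers shifts supply up by 11: 118 - 2Q = 61 + 3Q + 11, so Q_t = 9.2. Buyers pay P_b = 99.6; sellers receive P_s = P_b - 11 = 88.6.
PS = (1/2)(Q_t)(P_s - 61) = (1/2)(9.2)(27.6) = 126.96.

126.96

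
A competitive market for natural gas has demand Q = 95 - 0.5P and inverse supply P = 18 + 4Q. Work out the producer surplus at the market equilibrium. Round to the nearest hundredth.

Rewriting demand in inverse form: P = 190 - 2Q.
Set 190 - 2Q = 18 + 4Q, which gives 172 = 6Q, so Q* = 28.6667 and P* = 190 - 2(28.6667) = 132.6667.
PS is the area between P* and the supply curve from 0 to Q*: (1/2)(28.6667)(114.6667) = 1643.5556.

1643.56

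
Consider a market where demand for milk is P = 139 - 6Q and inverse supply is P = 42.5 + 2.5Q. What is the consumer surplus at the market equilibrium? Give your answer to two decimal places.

Setting demand equal to supply, 96.5 = 8.5Q, so Q* = 11.3529 and P* = 70.8824.
Consumer surplus is the triangle under demand above P*: (1/2)(11.3529)(139 - 70.8824) = (1/2)(11.3529)(68.1176) = 386.6678.

386.67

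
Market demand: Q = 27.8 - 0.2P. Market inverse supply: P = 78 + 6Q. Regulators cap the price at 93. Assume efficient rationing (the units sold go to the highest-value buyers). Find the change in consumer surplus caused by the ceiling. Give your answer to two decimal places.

22.49

Rewriting demand in inverse form: P = 139 - 5Q.
Without the control, 139 - 5Q = 78 + 6Q so Q* = 5.5455 and P* = 111.2727.
At the ceiling price 93, quantity supplied is (93 - 78)/6 = 2.5; supply is the short side, so Q = 2.5 trades at P = 93.
CS goes from (1/2)(5.5455)(27.7273) = 76.8802 to 99.375 (computed as (139 - 93)(2.5) - (1/2)(5)(2.5)^2), a change of 22.4948.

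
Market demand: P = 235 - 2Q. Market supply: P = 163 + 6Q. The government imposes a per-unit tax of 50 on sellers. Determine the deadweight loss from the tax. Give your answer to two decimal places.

Pre-tax equilibrium: 235 - 2Q = 163 + 6Q gives Q* = 9, P* = 217.
A tax on sellers shifts supply up by 50: 235 - 2Q = 163 + 6Q + 50, so Q_t = 2.75. Buyers pay P_b = 229.5; sellers receive P_s = P_b - 50 = 179.5.
Deadweight loss is the triangle between the curves from Q_t to Q*: (1/2)(9 - 2.75)(50) = 156.25.

156.25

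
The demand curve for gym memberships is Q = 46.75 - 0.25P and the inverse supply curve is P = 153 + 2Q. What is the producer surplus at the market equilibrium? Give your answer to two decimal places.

32.11

Rewriting demand in inverse form: P = 187 - 4Q.
Setting demand equal to supply, 34 = 6Q, so Q* = 5.6667 and P* = 164.3333.
The supply curve's price intercept is 153, so PS = (1/2)(Q*)(P* - 153) = (1/2)(5.6667)(11.3333) = 32.1111.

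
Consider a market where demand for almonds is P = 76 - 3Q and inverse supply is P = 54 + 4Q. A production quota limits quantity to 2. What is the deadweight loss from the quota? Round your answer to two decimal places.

Unrestricted equilibrium: Q* = (76 - 54)/(3 + 4) = 3.1429.
At Q = 2 the demand price is 76 - 3(2) = 70 and the supply price is 54 + 4(2) = 62.
Deadweight loss is the triangle between the curves from 2 to 3.1429: (1/2)(70 - 62)(3.1429 - 2) = 4.5714.

4.57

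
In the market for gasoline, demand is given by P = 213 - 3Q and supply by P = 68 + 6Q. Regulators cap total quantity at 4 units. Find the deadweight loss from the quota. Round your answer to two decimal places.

Unrestricted equilibrium: Q* = (213 - 68)/(3 + 6) = 16.1111.
At Q = 4 the demand price is 213 - 3(4) = 201 and the supply price is 68 + 6(4) = 92.
DWL = (1/2)(gap between curves at 4) x (Q* - 4) = (1/2)(109)(12.1111) = 660.0556.

660.06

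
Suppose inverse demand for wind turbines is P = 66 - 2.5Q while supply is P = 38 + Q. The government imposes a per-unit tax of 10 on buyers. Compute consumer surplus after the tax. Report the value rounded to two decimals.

Pre-tax equilibrium: 66 - 2.5Q = 38 + Q gives Q* = 8, P* = 46.
With the tax, buyers' net willingness to pay falls by 10: (66 - 10) - 2.5Q = 38 + Q, so Q_t = 5.1429. Buyers pay P_b = 53.1429; sellers receive P_s = P_b - 10 = 43.1429.
Consumer surplus is the triangle under demand above P_b: (1/2)(5.1429)(66 - 53.1429) = 33.0612.

33.06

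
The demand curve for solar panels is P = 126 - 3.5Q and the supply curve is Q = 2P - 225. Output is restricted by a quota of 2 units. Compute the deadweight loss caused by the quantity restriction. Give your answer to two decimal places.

3.78

Rewriting supply in inverse form: P = 112.5 + 0.5Q.
Without the quota, 126 - 3.5Q = 112.5 + 0.5Q gives Q* = 3.375.
At Q = 2 the demand price is 126 - 3.5(2) = 119 and the supply price is 112.5 + 0.5(2) = 113.5.
DWL = (1/2)(gap between curves at 2) x (Q* - 2) = (1/2)(5.5)(1.375) = 3.7812.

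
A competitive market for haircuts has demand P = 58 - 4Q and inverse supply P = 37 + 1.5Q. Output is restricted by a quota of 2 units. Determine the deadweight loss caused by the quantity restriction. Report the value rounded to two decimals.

Without the quota, 58 - 4Q = 37 + 1.5Q gives Q* = 3.8182.
At Q = 2 the demand price is 58 - 4(2) = 50 and the supply price is 37 + 1.5(2) = 40.
Deadweight loss is the triangle between the curves from 2 to 3.8182: (1/2)(50 - 40)(3.8182 - 2) = 9.0909.

9.09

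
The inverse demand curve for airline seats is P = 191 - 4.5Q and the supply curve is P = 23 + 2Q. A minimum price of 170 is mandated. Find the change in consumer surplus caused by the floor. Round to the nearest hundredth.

Without the control, 191 - 4.5Q = 23 + 2Q so Q* = 25.8462 and P* = 74.6923.
At P = 170, buyers demand (191 - 170)/4.5 = 4.6667 while sellers would supply more, so the quantity traded is 4.6667 at price 170.
CS goes from (1/2)(25.8462)(116.3077) = 1503.0533 to 49 (computed as (191 - 170)(4.6667) - (1/2)(4.5)(4.6667)^2), a change of -1454.0533.

-1454.05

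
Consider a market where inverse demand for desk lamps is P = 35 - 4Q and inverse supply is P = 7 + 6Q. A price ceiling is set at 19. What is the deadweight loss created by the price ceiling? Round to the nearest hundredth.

3.20

Without the control, 35 - 4Q = 7 + 6Q so Q* = 2.8 and P* = 23.8.
At P = 19, sellers supply (19 - 7)/6 = 2 while buyers want more, so the quantity traded is 2 at price 19.
The lost-trades triangle has base Q* - 2 = 0.8 and height equal to the gap between the curves at Q = 2, which is 27 - 19 = 8. DWL = (1/2)(0.8)(8) = 3.2.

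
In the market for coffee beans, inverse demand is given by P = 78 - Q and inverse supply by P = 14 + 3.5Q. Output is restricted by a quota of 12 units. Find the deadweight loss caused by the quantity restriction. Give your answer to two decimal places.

11.11

Unrestricted equilibrium: Q* = (78 - 14)/(1 + 3.5) = 14.2222.
At Q = 12 the demand price is 78 - (12) = 66 and the supply price is 14 + 3.5(12) = 56.
DWL = (1/2)(gap between curves at 12) x (Q* - 12) = (1/2)(10)(2.2222) = 11.1111.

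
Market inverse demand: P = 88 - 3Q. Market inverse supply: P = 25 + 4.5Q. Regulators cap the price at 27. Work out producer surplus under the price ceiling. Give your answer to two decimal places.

0.44

Without the control, 88 - 3Q = 25 + 4.5Q so Q* = 8.4 and P* = 62.8.
At P = 27, sellers supply (27 - 25)/4.5 = 0.4444 while buyers want more, so the quantity traded is 0.4444 at price 27.
PS is the triangle above supply below 27: (1/2)(0.4444)(27 - 25) = 0.4444.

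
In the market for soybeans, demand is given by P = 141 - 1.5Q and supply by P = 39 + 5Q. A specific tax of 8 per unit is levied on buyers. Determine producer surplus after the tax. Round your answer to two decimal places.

522.84

Pre-tax equilibrium: 141 - 1.5Q = 39 + 5Q gives Q* = 15.6923, P* = 117.4615.
A tax on buyers shifts demand down by 8: (141 - 8) - 1.5Q = 39 + 5Q, so Q_t = 14.4615. Buyers pay P_b = 119.3077; sellers receive P_s = P_b - 8 = 111.3077.
Producer surplus is the triangle above supply below P_s: (1/2)(14.4615)(111.3077 - 39) = 522.8402.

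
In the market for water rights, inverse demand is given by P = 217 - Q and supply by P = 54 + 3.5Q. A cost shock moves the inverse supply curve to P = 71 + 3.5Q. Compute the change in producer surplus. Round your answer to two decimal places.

Initial equilibrium: Q_0 = 36.2222, P_0 = 180.7778; CS_0 = (1/2)(36.2222)(36.2222) = 656.0247, PS_0 = (1/2)(36.2222)(126.7778) = 2296.0864.
New equilibrium: 217 - Q = 71 + 3.5Q gives Q_1 = 32.4444, P_1 = 184.5556; CS_1 = 526.321, PS_1 = 1842.1235.
Change in producer surplus = 1842.1235 - 2296.0864 = -453.963.

-453.96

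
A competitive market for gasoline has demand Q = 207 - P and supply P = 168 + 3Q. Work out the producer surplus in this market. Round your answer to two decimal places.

Rewriting demand in inverse form: P = 207 - Q.
Equilibrium: 207 - Q = 168 + 3Q, so Q* = 9.75 and P* = 197.25.
Producer surplus is the triangle above supply below P*: (1/2)(9.75)(197.25 - 168) = (1/2)(9.75)(29.25) = 142.5938.

142.59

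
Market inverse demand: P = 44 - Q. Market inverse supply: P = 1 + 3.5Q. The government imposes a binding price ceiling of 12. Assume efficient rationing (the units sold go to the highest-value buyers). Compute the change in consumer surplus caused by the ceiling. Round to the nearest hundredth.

49.98

Without the control, 44 - Q = 1 + 3.5Q so Q* = 9.5556 and P* = 34.4444.
At the ceiling price 12, quantity supplied is (12 - 1)/3.5 = 3.1429; supply is the short side, so Q = 3.1429 trades at P = 12.
CS goes from (1/2)(9.5556)(9.5556) = 45.6543 to 95.6327 (computed as (44 - 12)(3.1429) - (1/2)(1)(3.1429)^2), a change of 49.9783.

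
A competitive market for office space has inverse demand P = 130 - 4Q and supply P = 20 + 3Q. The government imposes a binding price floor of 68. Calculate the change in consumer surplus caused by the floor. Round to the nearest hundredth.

-13.38

Free-market equilibrium: 130 - 4Q = 20 + 3Q gives Q* = 15.7143, P* = 67.1429.
At P = 68, buyers demand (130 - 68)/4 = 15.5 while sellers would supply more, so the quantity traded is 15.5 at price 68.
CS goes from (1/2)(15.7143)(62.8571) = 493.8776 to 480.5 (computed as (130 - 68)(15.5) - (1/2)(4)(15.5)^2), a change of -13.3776.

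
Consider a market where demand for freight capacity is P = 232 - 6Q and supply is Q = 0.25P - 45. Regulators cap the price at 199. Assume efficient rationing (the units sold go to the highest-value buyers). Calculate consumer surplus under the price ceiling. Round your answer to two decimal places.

Rewriting supply in inverse form: P = 180 + 4Q.
Free-market equilibrium: 232 - 6Q = 180 + 4Q gives Q* = 5.2, P* = 200.8.
At P = 199, sellers supply (199 - 180)/4 = 4.75 while buyers want more, so the quantity traded is 4.75 at price 199.
The demand price at Q = 4.75 is 203.5. CS is the trapezoid between demand and 199 over [0, 4.75]: (1/2)[(232 - 199) + (203.5 - 199)](4.75) = 89.0625.

89.06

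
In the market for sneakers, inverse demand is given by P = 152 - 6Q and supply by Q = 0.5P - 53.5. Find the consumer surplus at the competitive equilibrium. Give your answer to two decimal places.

Rewriting supply in inverse form: P = 107 + 2Q.
Equilibrium: 152 - 6Q = 107 + 2Q, so Q* = 5.625 and P* = 118.25.
The demand choke price is 152, so CS = (1/2)(Q*)(152 - P*) = (1/2)(5.625)(33.75) = 94.9219.

94.92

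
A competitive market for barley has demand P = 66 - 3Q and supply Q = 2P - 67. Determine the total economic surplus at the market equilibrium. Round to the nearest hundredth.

150.89

Rewriting supply in inverse form: P = 33.5 + 0.5Q.
Set 66 - 3Q = 33.5 + 0.5Q, which gives 32.5 = 3.5Q, so Q* = 9.2857 and P* = 66 - 3(9.2857) = 38.1429.
Total surplus is the full triangle between the curves from 0 to Q*: (1/2)(9.2857)(66 - 33.5) = 150.8929.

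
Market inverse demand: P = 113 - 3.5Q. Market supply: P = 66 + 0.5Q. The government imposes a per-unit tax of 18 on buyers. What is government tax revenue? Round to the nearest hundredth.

130.50

Pre-tax equilibrium: 113 - 3.5Q = 66 + 0.5Q gives Q* = 11.75, P* = 71.875.
A tax on buyers shifts demand down by 18: (113 - 18) - 3.5Q = 66 + 0.5Q, so Q_t = 7.25. Buyers pay P_b = 87.625; sellers receive P_s = P_b - 18 = 69.625.
Tax revenue = t x Q_t = 18 x 7.25 = 130.5.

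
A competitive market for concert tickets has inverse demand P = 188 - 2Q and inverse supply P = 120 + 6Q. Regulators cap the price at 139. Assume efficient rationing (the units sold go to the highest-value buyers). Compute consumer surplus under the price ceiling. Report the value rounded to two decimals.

Without the control, 188 - 2Q = 120 + 6Q so Q* = 8.5 and P* = 171.
At the ceiling price 139, quantity supplied is (139 - 120)/6 = 3.1667; supply is the short side, so Q = 3.1667 trades at P = 139.
The demand price at Q = 3.1667 is 181.6667. CS is the trapezoid between demand and 139 over [0, 3.1667]: (1/2)[(188 - 139) + (181.6667 - 139)](3.1667) = 145.1389.

145.14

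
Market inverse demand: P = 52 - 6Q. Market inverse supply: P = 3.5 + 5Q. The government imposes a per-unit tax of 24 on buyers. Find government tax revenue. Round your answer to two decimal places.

53.45

Pre-tax equilibrium: 52 - 6Q = 3.5 + 5Q gives Q* = 4.4091, P* = 25.5455.
With the tax, buyers' net willingness to pay falls by 24: (52 - 24) - 6Q = 3.5 + 5Q, so Q_t = 2.2273. Buyers pay P_b = 38.6364; sellers receive P_s = P_b - 24 = 14.6364.
Tax revenue = t x Q_t = 24 x 2.2273 = 53.4545.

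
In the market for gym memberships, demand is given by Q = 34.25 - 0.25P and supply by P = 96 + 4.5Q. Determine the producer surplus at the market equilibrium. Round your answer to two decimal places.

52.35

Rewriting demand in inverse form: P = 137 - 4Q.
Equilibrium: 137 - 4Q = 96 + 4.5Q, so Q* = 4.8235 and P* = 117.7059.
Producer surplus is the triangle above supply below P*: (1/2)(4.8235)(117.7059 - 96) = (1/2)(4.8235)(21.7059) = 52.3495.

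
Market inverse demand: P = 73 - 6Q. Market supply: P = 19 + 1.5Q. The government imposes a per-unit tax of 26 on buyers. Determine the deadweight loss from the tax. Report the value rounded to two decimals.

Pre-tax equilibrium: 73 - 6Q = 19 + 1.5Q gives Q* = 7.2, P* = 29.8.
With the tax, buyers' net willingness to pay falls by 26: (73 - 26) - 6Q = 19 + 1.5Q, so Q_t = 3.7333. Buyers pay P_b = 50.6; sellers receive P_s = P_b - 26 = 24.6.
Deadweight loss is the triangle between the curves from Q_t to Q*: (1/2)(7.2 - 3.7333)(26) = 45.0667.

45.07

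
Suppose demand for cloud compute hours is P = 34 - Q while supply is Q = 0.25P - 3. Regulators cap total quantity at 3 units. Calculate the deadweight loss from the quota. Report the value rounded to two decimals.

4.90

Rewriting supply in inverse form: P = 12 + 4Q.
Without the quota, 34 - Q = 12 + 4Q gives Q* = 4.4.
At Q = 3 the demand price is 34 - (3) = 31 and the supply price is 12 + 4(3) = 24.
DWL = (1/2)(gap between curves at 3) x (Q* - 3) = (1/2)(7)(1.4) = 4.9.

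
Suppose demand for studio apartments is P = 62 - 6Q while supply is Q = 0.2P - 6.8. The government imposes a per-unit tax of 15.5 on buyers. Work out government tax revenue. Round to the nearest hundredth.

17.61

Rewriting supply in inverse form: P = 34 + 5Q.
Pre-tax equilibrium: 62 - 6Q = 34 + 5Q gives Q* = 2.5455, P* = 46.7273.
With the tax, buyers' net willingness to pay falls by 15.5: (62 - 15.5) - 6Q = 34 + 5Q, so Q_t = 1.1364. Buyers pay P_b = 55.1818; sellers receive P_s = P_b - 15.5 = 39.6818.
Revenue is the tax times quantity traded: 15.5 x 1.1364 = 17.6136.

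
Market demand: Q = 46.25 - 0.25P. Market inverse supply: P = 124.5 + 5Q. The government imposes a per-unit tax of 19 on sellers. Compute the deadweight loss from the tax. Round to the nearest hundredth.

20.06

Rewriting demand in inverse form: P = 185 - 4Q.
Without the tax, 185 - 4Q = 124.5 + 5Q so Q* = 6.7222 and P* = 158.1111.
A tax on sellers shifts supply up by 19: 185 - 4Q = 124.5 + 5Q + 19, so Q_t = 4.6111. Buyers pay P_b = 166.5556; sellers receive P_s = P_b - 19 = 147.5556.
The welfare triangle lost has base Q* - Q_t = 2.1111 and height t = 19, so DWL = (1/2)(2.1111)(19) = 20.0556.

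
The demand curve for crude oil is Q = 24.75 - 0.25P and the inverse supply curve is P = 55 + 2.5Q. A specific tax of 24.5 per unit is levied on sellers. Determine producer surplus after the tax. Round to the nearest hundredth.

Rewriting demand in inverse form: P = 99 - 4Q.
Without the tax, 99 - 4Q = 55 + 2.5Q so Q* = 6.7692 and P* = 71.9231.
With the tax, sellers need 24.5 more per unit: 99 - 4Q = 55 + 2.5Q + 24.5, so Q_t = 3. Buyers pay P_b = 87; sellers receive P_s = P_b - 24.5 = 62.5.
PS = (1/2)(Q_t)(P_s - 55) = (1/2)(3)(7.5) = 11.25.

11.25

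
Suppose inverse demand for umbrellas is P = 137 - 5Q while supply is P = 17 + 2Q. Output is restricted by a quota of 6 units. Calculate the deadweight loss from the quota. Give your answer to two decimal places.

434.57

Unrestricted equilibrium: Q* = (137 - 17)/(5 + 2) = 17.1429.
At Q = 6 the demand price is 137 - 5(6) = 107 and the supply price is 17 + 2(6) = 29.
Deadweight loss is the triangle between the curves from 6 to 17.1429: (1/2)(107 - 29)(17.1429 - 6) = 434.5714.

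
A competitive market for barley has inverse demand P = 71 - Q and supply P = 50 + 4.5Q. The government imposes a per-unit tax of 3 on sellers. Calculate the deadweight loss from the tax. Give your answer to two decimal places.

Pre-tax equilibrium: 71 - Q = 50 + 4.5Q gives Q* = 3.8182, P* = 67.1818.
A tax on sellers shifts supply up by 3: 71 - Q = 50 + 4.5Q + 3, so Q_t = 3.2727. Buyers pay P_b = 67.7273; sellers receive P_s = P_b - 3 = 64.7273.
The welfare triangle lost has base Q* - Q_t = 0.5455 and height t = 3, so DWL = (1/2)(0.5455)(3) = 0.8182.

0.82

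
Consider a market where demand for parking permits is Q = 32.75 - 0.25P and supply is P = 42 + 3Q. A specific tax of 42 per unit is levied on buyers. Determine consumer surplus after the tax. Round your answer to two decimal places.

90.16

Rewriting demand in inverse form: P = 131 - 4Q.
Pre-tax equilibrium: 131 - 4Q = 42 + 3Q gives Q* = 12.7143, P* = 80.1429.
With the tax, buyers' net willingness to pay falls by 42: (131 - 42) - 4Q = 42 + 3Q, so Q_t = 6.7143. Buyers pay P_b = 104.1429; sellers receive P_s = P_b - 42 = 62.1429.
CS = (1/2)(Q_t)(131 - P_b) = (1/2)(6.7143)(26.8571) = 90.1633.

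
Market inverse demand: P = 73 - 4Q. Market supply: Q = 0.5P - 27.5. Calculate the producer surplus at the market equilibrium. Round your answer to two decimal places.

9.00

Rewriting supply in inverse form: P = 55 + 2Q.
Equilibrium: 73 - 4Q = 55 + 2Q, so Q* = 3 and P* = 61.
The supply curve's price intercept is 55, so PS = (1/2)(Q*)(P* - 55) = (1/2)(3)(6) = 9.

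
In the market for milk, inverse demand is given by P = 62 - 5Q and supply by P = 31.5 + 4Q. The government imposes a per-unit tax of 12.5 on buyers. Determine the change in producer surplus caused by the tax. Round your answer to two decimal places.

Pre-tax equilibrium: 62 - 5Q = 31.5 + 4Q gives Q* = 3.3889, P* = 45.0556.
With the tax, buyers' net willingness to pay falls by 12.5: (62 - 12.5) - 5Q = 31.5 + 4Q, so Q_t = 2. Buyers pay P_b = 52; sellers receive P_s = P_b - 12.5 = 39.5.
PS falls from (1/2)(3.3889)(13.5556) = 22.9691 to (1/2)(2)(8) = 8, a change of -14.9691.

-14.97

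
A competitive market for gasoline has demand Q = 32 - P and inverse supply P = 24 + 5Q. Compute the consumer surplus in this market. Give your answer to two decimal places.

0.89

Rewriting demand in inverse form: P = 32 - Q.
Equilibrium: 32 - Q = 24 + 5Q, so Q* = 1.3333 and P* = 30.6667.
The demand choke price is 32, so CS = (1/2)(Q*)(32 - P*) = (1/2)(1.3333)(1.3333) = 0.8889.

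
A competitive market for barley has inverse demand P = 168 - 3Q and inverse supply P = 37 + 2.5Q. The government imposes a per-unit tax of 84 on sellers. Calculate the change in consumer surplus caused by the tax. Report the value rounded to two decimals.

-741.42

Pre-tax equilibrium: 168 - 3Q = 37 + 2.5Q gives Q* = 23.8182, P* = 96.5455.
With the tax, sellers need 84 more per unit: 168 - 3Q = 37 + 2.5Q + 84, so Q_t = 8.5455. Buyers pay P_b = 142.3636; sellers receive P_s = P_b - 84 = 58.3636.
CS falls from (1/2)(23.8182)(71.4545) = 850.9587 to (1/2)(8.5455)(25.6364) = 109.5372, a change of -741.4215.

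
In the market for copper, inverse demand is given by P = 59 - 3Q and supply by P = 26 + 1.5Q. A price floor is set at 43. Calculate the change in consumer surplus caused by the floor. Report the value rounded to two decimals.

-38.00

Free-market equilibrium: 59 - 3Q = 26 + 1.5Q gives Q* = 7.3333, P* = 37.
At P = 43, buyers demand (59 - 43)/3 = 5.3333 while sellers would supply more, so the quantity traded is 5.3333 at price 43.
CS goes from (1/2)(7.3333)(22) = 80.6667 to 42.6667 (computed as (59 - 43)(5.3333) - (1/2)(3)(5.3333)^2), a change of -38.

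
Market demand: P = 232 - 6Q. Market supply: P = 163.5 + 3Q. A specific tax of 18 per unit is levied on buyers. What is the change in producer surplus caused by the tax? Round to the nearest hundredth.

-39.67

Pre-tax equilibrium: 232 - 6Q = 163.5 + 3Q gives Q* = 7.6111, P* = 186.3333.
A tax on buyers shifts demand down by 18: (232 - 18) - 6Q = 163.5 + 3Q, so Q_t = 5.6111. Buyers pay P_b = 198.3333; sellers receive P_s = P_b - 18 = 180.3333.
PS falls from (1/2)(7.6111)(22.8333) = 86.8935 to (1/2)(5.6111)(16.8333) = 47.2269, a change of -39.6667.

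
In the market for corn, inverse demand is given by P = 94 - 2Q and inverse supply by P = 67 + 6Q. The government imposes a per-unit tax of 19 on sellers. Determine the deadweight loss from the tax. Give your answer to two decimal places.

22.56

Without the tax, 94 - 2Q = 67 + 6Q so Q* = 3.375 and P* = 87.25.
With the tax, sellers need 19 more per unit: 94 - 2Q = 67 + 6Q + 19, so Q_t = 1. Buyers pay P_b = 92; sellers receive P_s = P_b - 19 = 73.
The welfare triangle lost has base Q* - Q_t = 2.375 and height t = 19, so DWL = (1/2)(2.375)(19) = 22.5625.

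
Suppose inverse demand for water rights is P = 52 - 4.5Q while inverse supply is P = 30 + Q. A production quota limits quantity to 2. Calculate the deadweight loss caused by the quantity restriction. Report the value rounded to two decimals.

Without the quota, 52 - 4.5Q = 30 + Q gives Q* = 4.
At Q = 2 the demand price is 52 - 4.5(2) = 43 and the supply price is 30 + (2) = 32.
Deadweight loss is the triangle between the curves from 2 to 4: (1/2)(43 - 32)(4 - 2) = 11.

11.00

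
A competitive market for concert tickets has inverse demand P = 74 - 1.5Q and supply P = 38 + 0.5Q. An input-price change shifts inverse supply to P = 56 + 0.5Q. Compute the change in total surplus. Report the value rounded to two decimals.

-243.00

Initial equilibrium: Q_0 = 18, P_0 = 47; CS_0 = (1/2)(18)(27) = 243, PS_0 = (1/2)(18)(9) = 81.
New equilibrium: 74 - 1.5Q = 56 + 0.5Q gives Q_1 = 9, P_1 = 60.5; CS_1 = 60.75, PS_1 = 20.25.
Change in total surplus = (60.75 + 20.25) - (243 + 81) = -243.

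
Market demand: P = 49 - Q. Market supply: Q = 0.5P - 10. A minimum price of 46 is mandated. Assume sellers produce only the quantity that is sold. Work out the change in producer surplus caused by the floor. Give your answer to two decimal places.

-24.44

Rewriting supply in inverse form: P = 20 + 2Q.
Free-market equilibrium: 49 - Q = 20 + 2Q gives Q* = 9.6667, P* = 39.3333.
At the floor price 46, quantity demanded is (49 - 46)/1 = 3; demand is the short side, so Q = 3 trades at P = 46.
PS goes from (1/2)(9.6667)(19.3333) = 93.4444 to 69 (computed as (46 - 20)(3) - (1/2)(2)(3)^2), a change of -24.4444.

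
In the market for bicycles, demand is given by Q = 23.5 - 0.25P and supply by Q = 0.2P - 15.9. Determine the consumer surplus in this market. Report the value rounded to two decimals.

Rewriting demand in inverse form: P = 94 - 4Q.
Rewriting supply in inverse form: P = 79.5 + 5Q.
Setting demand equal to supply, 14.5 = 9Q, so Q* = 1.6111 and P* = 87.5556.
Consumer surplus is the triangle under demand above P*: (1/2)(1.6111)(94 - 87.5556) = (1/2)(1.6111)(6.4444) = 5.1914.

5.19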